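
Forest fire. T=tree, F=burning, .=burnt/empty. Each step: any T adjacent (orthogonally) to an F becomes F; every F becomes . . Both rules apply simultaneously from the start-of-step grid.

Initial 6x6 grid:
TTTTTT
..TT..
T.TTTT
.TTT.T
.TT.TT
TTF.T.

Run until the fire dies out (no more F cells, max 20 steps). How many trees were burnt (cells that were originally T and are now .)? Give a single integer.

Step 1: +2 fires, +1 burnt (F count now 2)
Step 2: +3 fires, +2 burnt (F count now 3)
Step 3: +3 fires, +3 burnt (F count now 3)
Step 4: +2 fires, +3 burnt (F count now 2)
Step 5: +3 fires, +2 burnt (F count now 3)
Step 6: +3 fires, +3 burnt (F count now 3)
Step 7: +3 fires, +3 burnt (F count now 3)
Step 8: +2 fires, +3 burnt (F count now 2)
Step 9: +1 fires, +2 burnt (F count now 1)
Step 10: +1 fires, +1 burnt (F count now 1)
Step 11: +0 fires, +1 burnt (F count now 0)
Fire out after step 11
Initially T: 24, now '.': 35
Total burnt (originally-T cells now '.'): 23

Answer: 23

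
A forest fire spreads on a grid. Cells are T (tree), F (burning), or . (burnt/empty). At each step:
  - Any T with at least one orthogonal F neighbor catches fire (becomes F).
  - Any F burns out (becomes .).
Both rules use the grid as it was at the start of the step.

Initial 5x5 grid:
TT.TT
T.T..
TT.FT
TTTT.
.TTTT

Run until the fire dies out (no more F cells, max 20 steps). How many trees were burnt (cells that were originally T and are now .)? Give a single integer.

Step 1: +2 fires, +1 burnt (F count now 2)
Step 2: +2 fires, +2 burnt (F count now 2)
Step 3: +3 fires, +2 burnt (F count now 3)
Step 4: +3 fires, +3 burnt (F count now 3)
Step 5: +1 fires, +3 burnt (F count now 1)
Step 6: +1 fires, +1 burnt (F count now 1)
Step 7: +1 fires, +1 burnt (F count now 1)
Step 8: +1 fires, +1 burnt (F count now 1)
Step 9: +0 fires, +1 burnt (F count now 0)
Fire out after step 9
Initially T: 17, now '.': 22
Total burnt (originally-T cells now '.'): 14

Answer: 14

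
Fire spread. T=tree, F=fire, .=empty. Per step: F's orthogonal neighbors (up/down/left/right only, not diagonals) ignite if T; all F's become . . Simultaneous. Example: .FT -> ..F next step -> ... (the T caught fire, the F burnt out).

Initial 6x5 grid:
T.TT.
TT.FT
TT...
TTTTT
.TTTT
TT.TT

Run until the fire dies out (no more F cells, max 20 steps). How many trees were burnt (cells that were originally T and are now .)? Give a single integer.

Step 1: +2 fires, +1 burnt (F count now 2)
Step 2: +1 fires, +2 burnt (F count now 1)
Step 3: +0 fires, +1 burnt (F count now 0)
Fire out after step 3
Initially T: 21, now '.': 12
Total burnt (originally-T cells now '.'): 3

Answer: 3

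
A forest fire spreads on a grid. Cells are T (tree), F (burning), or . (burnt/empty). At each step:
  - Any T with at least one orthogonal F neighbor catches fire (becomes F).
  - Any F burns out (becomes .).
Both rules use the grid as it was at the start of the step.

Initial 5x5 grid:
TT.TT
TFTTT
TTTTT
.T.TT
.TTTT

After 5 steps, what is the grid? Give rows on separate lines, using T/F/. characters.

Step 1: 4 trees catch fire, 1 burn out
  TF.TT
  F.FTT
  TFTTT
  .T.TT
  .TTTT
Step 2: 5 trees catch fire, 4 burn out
  F..TT
  ...FT
  F.FTT
  .F.TT
  .TTTT
Step 3: 4 trees catch fire, 5 burn out
  ...FT
  ....F
  ...FT
  ...TT
  .FTTT
Step 4: 4 trees catch fire, 4 burn out
  ....F
  .....
  ....F
  ...FT
  ..FTT
Step 5: 2 trees catch fire, 4 burn out
  .....
  .....
  .....
  ....F
  ...FT

.....
.....
.....
....F
...FT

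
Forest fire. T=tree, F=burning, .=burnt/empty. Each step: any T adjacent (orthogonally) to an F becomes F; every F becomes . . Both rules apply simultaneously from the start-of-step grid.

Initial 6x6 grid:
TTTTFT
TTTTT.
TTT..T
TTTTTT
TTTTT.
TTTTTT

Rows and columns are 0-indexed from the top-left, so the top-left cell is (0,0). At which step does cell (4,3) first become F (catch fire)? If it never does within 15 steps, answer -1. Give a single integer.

Step 1: cell (4,3)='T' (+3 fires, +1 burnt)
Step 2: cell (4,3)='T' (+2 fires, +3 burnt)
Step 3: cell (4,3)='T' (+2 fires, +2 burnt)
Step 4: cell (4,3)='T' (+3 fires, +2 burnt)
Step 5: cell (4,3)='T' (+3 fires, +3 burnt)
Step 6: cell (4,3)='T' (+4 fires, +3 burnt)
Step 7: cell (4,3)='F' (+5 fires, +4 burnt)
  -> target ignites at step 7
Step 8: cell (4,3)='.' (+5 fires, +5 burnt)
Step 9: cell (4,3)='.' (+3 fires, +5 burnt)
Step 10: cell (4,3)='.' (+1 fires, +3 burnt)
Step 11: cell (4,3)='.' (+0 fires, +1 burnt)
  fire out at step 11

7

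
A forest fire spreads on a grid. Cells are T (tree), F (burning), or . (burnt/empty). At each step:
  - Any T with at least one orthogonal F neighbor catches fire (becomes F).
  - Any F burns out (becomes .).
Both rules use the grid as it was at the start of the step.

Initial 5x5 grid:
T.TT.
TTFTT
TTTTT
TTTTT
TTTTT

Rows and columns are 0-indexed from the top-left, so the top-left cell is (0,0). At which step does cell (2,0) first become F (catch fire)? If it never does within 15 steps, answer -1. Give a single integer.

Step 1: cell (2,0)='T' (+4 fires, +1 burnt)
Step 2: cell (2,0)='T' (+6 fires, +4 burnt)
Step 3: cell (2,0)='F' (+6 fires, +6 burnt)
  -> target ignites at step 3
Step 4: cell (2,0)='.' (+4 fires, +6 burnt)
Step 5: cell (2,0)='.' (+2 fires, +4 burnt)
Step 6: cell (2,0)='.' (+0 fires, +2 burnt)
  fire out at step 6

3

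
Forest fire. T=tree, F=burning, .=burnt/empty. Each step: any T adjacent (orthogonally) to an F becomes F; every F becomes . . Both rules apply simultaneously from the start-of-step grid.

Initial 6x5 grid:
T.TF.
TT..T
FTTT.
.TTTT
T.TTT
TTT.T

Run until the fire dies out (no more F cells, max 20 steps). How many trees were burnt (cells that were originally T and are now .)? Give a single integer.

Step 1: +3 fires, +2 burnt (F count now 3)
Step 2: +4 fires, +3 burnt (F count now 4)
Step 3: +2 fires, +4 burnt (F count now 2)
Step 4: +2 fires, +2 burnt (F count now 2)
Step 5: +3 fires, +2 burnt (F count now 3)
Step 6: +2 fires, +3 burnt (F count now 2)
Step 7: +2 fires, +2 burnt (F count now 2)
Step 8: +1 fires, +2 burnt (F count now 1)
Step 9: +0 fires, +1 burnt (F count now 0)
Fire out after step 9
Initially T: 20, now '.': 29
Total burnt (originally-T cells now '.'): 19

Answer: 19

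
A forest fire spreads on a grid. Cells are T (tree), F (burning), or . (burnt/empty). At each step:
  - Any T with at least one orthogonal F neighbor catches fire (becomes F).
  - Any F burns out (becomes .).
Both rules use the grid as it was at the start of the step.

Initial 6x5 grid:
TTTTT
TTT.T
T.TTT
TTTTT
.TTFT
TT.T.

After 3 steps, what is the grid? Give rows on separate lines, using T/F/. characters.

Step 1: 4 trees catch fire, 1 burn out
  TTTTT
  TTT.T
  T.TTT
  TTTFT
  .TF.F
  TT.F.
Step 2: 4 trees catch fire, 4 burn out
  TTTTT
  TTT.T
  T.TFT
  TTF.F
  .F...
  TT...
Step 3: 4 trees catch fire, 4 burn out
  TTTTT
  TTT.T
  T.F.F
  TF...
  .....
  TF...

TTTTT
TTT.T
T.F.F
TF...
.....
TF...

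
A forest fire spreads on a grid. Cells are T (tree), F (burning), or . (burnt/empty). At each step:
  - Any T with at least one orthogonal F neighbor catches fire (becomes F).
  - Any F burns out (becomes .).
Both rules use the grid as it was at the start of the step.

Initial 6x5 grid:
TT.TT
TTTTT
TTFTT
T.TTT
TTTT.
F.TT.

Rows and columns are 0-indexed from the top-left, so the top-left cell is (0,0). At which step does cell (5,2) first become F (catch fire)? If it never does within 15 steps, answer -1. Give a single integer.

Step 1: cell (5,2)='T' (+5 fires, +2 burnt)
Step 2: cell (5,2)='T' (+8 fires, +5 burnt)
Step 3: cell (5,2)='F' (+7 fires, +8 burnt)
  -> target ignites at step 3
Step 4: cell (5,2)='.' (+3 fires, +7 burnt)
Step 5: cell (5,2)='.' (+0 fires, +3 burnt)
  fire out at step 5

3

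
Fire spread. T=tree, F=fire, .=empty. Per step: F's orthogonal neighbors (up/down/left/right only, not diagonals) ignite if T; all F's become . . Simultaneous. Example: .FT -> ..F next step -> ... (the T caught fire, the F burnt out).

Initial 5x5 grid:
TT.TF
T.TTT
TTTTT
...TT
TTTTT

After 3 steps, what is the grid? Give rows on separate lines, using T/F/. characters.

Step 1: 2 trees catch fire, 1 burn out
  TT.F.
  T.TTF
  TTTTT
  ...TT
  TTTTT
Step 2: 2 trees catch fire, 2 burn out
  TT...
  T.TF.
  TTTTF
  ...TT
  TTTTT
Step 3: 3 trees catch fire, 2 burn out
  TT...
  T.F..
  TTTF.
  ...TF
  TTTTT

TT...
T.F..
TTTF.
...TF
TTTTT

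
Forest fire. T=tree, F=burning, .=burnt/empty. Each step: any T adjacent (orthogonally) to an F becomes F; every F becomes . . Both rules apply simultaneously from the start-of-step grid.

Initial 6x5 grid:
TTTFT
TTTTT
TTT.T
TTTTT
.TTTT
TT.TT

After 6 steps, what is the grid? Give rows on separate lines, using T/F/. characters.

Step 1: 3 trees catch fire, 1 burn out
  TTF.F
  TTTFT
  TTT.T
  TTTTT
  .TTTT
  TT.TT
Step 2: 3 trees catch fire, 3 burn out
  TF...
  TTF.F
  TTT.T
  TTTTT
  .TTTT
  TT.TT
Step 3: 4 trees catch fire, 3 burn out
  F....
  TF...
  TTF.F
  TTTTT
  .TTTT
  TT.TT
Step 4: 4 trees catch fire, 4 burn out
  .....
  F....
  TF...
  TTFTF
  .TTTT
  TT.TT
Step 5: 5 trees catch fire, 4 burn out
  .....
  .....
  F....
  TF.F.
  .TFTF
  TT.TT
Step 6: 4 trees catch fire, 5 burn out
  .....
  .....
  .....
  F....
  .F.F.
  TT.TF

.....
.....
.....
F....
.F.F.
TT.TF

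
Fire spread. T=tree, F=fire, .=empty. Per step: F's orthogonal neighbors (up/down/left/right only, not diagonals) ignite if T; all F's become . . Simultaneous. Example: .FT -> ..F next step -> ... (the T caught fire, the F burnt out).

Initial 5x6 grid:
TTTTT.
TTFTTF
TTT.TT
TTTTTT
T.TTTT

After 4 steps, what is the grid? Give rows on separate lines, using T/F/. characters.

Step 1: 6 trees catch fire, 2 burn out
  TTFTT.
  TF.FF.
  TTF.TF
  TTTTTT
  T.TTTT
Step 2: 8 trees catch fire, 6 burn out
  TF.FF.
  F.....
  TF..F.
  TTFTTF
  T.TTTT
Step 3: 7 trees catch fire, 8 burn out
  F.....
  ......
  F.....
  TF.FF.
  T.FTTF
Step 4: 3 trees catch fire, 7 burn out
  ......
  ......
  ......
  F.....
  T..FF.

......
......
......
F.....
T..FF.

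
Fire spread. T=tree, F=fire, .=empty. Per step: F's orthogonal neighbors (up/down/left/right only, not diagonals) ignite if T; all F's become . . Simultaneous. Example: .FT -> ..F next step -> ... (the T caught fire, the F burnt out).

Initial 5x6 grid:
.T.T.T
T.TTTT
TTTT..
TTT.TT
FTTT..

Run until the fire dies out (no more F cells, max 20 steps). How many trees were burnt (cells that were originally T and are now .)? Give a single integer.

Answer: 17

Derivation:
Step 1: +2 fires, +1 burnt (F count now 2)
Step 2: +3 fires, +2 burnt (F count now 3)
Step 3: +4 fires, +3 burnt (F count now 4)
Step 4: +1 fires, +4 burnt (F count now 1)
Step 5: +2 fires, +1 burnt (F count now 2)
Step 6: +1 fires, +2 burnt (F count now 1)
Step 7: +2 fires, +1 burnt (F count now 2)
Step 8: +1 fires, +2 burnt (F count now 1)
Step 9: +1 fires, +1 burnt (F count now 1)
Step 10: +0 fires, +1 burnt (F count now 0)
Fire out after step 10
Initially T: 20, now '.': 27
Total burnt (originally-T cells now '.'): 17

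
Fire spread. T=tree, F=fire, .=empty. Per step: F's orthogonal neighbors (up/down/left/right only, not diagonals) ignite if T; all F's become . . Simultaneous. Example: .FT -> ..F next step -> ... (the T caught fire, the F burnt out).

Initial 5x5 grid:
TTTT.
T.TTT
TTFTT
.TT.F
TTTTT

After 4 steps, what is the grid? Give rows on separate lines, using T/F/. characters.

Step 1: 6 trees catch fire, 2 burn out
  TTTT.
  T.FTT
  TF.FF
  .TF..
  TTTTF
Step 2: 7 trees catch fire, 6 burn out
  TTFT.
  T..FF
  F....
  .F...
  TTFF.
Step 3: 4 trees catch fire, 7 burn out
  TF.F.
  F....
  .....
  .....
  TF...
Step 4: 2 trees catch fire, 4 burn out
  F....
  .....
  .....
  .....
  F....

F....
.....
.....
.....
F....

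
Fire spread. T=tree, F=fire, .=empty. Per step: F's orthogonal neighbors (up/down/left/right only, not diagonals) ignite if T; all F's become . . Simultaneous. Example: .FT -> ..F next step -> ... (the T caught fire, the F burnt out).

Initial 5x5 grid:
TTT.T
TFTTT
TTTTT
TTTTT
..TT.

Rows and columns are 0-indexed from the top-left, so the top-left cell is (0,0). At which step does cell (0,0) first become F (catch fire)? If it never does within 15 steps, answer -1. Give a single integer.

Step 1: cell (0,0)='T' (+4 fires, +1 burnt)
Step 2: cell (0,0)='F' (+6 fires, +4 burnt)
  -> target ignites at step 2
Step 3: cell (0,0)='.' (+4 fires, +6 burnt)
Step 4: cell (0,0)='.' (+4 fires, +4 burnt)
Step 5: cell (0,0)='.' (+2 fires, +4 burnt)
Step 6: cell (0,0)='.' (+0 fires, +2 burnt)
  fire out at step 6

2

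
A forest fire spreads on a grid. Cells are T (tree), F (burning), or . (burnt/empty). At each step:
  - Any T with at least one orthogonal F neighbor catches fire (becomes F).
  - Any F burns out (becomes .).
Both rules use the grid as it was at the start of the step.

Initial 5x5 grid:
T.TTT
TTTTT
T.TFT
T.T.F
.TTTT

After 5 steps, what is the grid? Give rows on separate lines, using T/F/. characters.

Step 1: 4 trees catch fire, 2 burn out
  T.TTT
  TTTFT
  T.F.F
  T.T..
  .TTTF
Step 2: 5 trees catch fire, 4 burn out
  T.TFT
  TTF.F
  T....
  T.F..
  .TTF.
Step 3: 4 trees catch fire, 5 burn out
  T.F.F
  TF...
  T....
  T....
  .TF..
Step 4: 2 trees catch fire, 4 burn out
  T....
  F....
  T....
  T....
  .F...
Step 5: 2 trees catch fire, 2 burn out
  F....
  .....
  F....
  T....
  .....

F....
.....
F....
T....
.....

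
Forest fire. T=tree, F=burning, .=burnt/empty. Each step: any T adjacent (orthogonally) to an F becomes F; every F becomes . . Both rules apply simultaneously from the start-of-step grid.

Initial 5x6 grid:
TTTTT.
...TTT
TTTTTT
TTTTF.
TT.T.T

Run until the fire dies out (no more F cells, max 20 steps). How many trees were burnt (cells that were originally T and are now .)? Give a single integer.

Step 1: +2 fires, +1 burnt (F count now 2)
Step 2: +5 fires, +2 burnt (F count now 5)
Step 3: +5 fires, +5 burnt (F count now 5)
Step 4: +4 fires, +5 burnt (F count now 4)
Step 5: +3 fires, +4 burnt (F count now 3)
Step 6: +1 fires, +3 burnt (F count now 1)
Step 7: +1 fires, +1 burnt (F count now 1)
Step 8: +0 fires, +1 burnt (F count now 0)
Fire out after step 8
Initially T: 22, now '.': 29
Total burnt (originally-T cells now '.'): 21

Answer: 21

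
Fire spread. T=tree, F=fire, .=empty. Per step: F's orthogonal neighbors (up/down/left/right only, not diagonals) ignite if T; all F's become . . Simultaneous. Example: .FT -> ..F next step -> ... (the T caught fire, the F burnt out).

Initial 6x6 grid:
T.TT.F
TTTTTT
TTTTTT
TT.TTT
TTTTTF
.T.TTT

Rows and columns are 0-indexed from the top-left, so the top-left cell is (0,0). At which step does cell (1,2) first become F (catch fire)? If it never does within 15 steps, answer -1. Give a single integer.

Step 1: cell (1,2)='T' (+4 fires, +2 burnt)
Step 2: cell (1,2)='T' (+5 fires, +4 burnt)
Step 3: cell (1,2)='T' (+5 fires, +5 burnt)
Step 4: cell (1,2)='F' (+4 fires, +5 burnt)
  -> target ignites at step 4
Step 5: cell (1,2)='.' (+6 fires, +4 burnt)
Step 6: cell (1,2)='.' (+3 fires, +6 burnt)
Step 7: cell (1,2)='.' (+2 fires, +3 burnt)
Step 8: cell (1,2)='.' (+0 fires, +2 burnt)
  fire out at step 8

4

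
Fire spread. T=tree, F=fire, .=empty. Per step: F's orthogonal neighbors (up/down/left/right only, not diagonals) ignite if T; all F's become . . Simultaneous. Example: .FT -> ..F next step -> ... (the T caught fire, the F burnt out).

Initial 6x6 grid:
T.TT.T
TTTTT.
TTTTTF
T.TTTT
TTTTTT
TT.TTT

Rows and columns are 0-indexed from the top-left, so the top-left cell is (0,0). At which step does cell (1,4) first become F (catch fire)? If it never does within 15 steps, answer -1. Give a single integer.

Step 1: cell (1,4)='T' (+2 fires, +1 burnt)
Step 2: cell (1,4)='F' (+4 fires, +2 burnt)
  -> target ignites at step 2
Step 3: cell (1,4)='.' (+5 fires, +4 burnt)
Step 4: cell (1,4)='.' (+6 fires, +5 burnt)
Step 5: cell (1,4)='.' (+5 fires, +6 burnt)
Step 6: cell (1,4)='.' (+3 fires, +5 burnt)
Step 7: cell (1,4)='.' (+3 fires, +3 burnt)
Step 8: cell (1,4)='.' (+1 fires, +3 burnt)
Step 9: cell (1,4)='.' (+0 fires, +1 burnt)
  fire out at step 9

2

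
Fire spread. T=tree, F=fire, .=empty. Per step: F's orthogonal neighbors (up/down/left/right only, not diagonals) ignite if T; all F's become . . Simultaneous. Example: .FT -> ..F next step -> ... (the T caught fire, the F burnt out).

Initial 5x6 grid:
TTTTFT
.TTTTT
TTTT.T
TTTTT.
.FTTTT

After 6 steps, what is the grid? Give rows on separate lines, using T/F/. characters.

Step 1: 5 trees catch fire, 2 burn out
  TTTF.F
  .TTTFT
  TTTT.T
  TFTTT.
  ..FTTT
Step 2: 7 trees catch fire, 5 burn out
  TTF...
  .TTF.F
  TFTT.T
  F.FTT.
  ...FTT
Step 3: 9 trees catch fire, 7 burn out
  TF....
  .FF...
  F.FF.F
  ...FT.
  ....FT
Step 4: 3 trees catch fire, 9 burn out
  F.....
  ......
  ......
  ....F.
  .....F
Step 5: 0 trees catch fire, 3 burn out
  ......
  ......
  ......
  ......
  ......
Step 6: 0 trees catch fire, 0 burn out
  ......
  ......
  ......
  ......
  ......

......
......
......
......
......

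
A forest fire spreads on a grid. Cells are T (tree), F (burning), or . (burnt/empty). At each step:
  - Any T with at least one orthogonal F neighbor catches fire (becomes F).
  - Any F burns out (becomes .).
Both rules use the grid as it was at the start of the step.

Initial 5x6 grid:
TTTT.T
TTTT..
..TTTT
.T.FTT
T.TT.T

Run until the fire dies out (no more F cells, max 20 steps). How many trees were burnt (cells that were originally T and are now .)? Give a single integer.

Answer: 17

Derivation:
Step 1: +3 fires, +1 burnt (F count now 3)
Step 2: +5 fires, +3 burnt (F count now 5)
Step 3: +4 fires, +5 burnt (F count now 4)
Step 4: +2 fires, +4 burnt (F count now 2)
Step 5: +2 fires, +2 burnt (F count now 2)
Step 6: +1 fires, +2 burnt (F count now 1)
Step 7: +0 fires, +1 burnt (F count now 0)
Fire out after step 7
Initially T: 20, now '.': 27
Total burnt (originally-T cells now '.'): 17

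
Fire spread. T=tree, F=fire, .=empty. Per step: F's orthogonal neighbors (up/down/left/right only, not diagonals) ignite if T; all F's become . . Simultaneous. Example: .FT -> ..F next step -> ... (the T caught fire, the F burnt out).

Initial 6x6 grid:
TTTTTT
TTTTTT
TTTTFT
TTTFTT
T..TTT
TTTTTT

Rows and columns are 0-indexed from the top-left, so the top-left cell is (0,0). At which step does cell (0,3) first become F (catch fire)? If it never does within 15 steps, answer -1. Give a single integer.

Step 1: cell (0,3)='T' (+6 fires, +2 burnt)
Step 2: cell (0,3)='T' (+8 fires, +6 burnt)
Step 3: cell (0,3)='F' (+8 fires, +8 burnt)
  -> target ignites at step 3
Step 4: cell (0,3)='.' (+6 fires, +8 burnt)
Step 5: cell (0,3)='.' (+3 fires, +6 burnt)
Step 6: cell (0,3)='.' (+1 fires, +3 burnt)
Step 7: cell (0,3)='.' (+0 fires, +1 burnt)
  fire out at step 7

3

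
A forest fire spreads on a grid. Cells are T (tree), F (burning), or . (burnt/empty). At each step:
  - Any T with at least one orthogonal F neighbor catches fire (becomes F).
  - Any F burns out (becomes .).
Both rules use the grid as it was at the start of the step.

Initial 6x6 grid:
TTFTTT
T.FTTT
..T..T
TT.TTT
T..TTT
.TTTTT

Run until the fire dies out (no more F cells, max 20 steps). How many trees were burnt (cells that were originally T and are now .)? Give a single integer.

Step 1: +4 fires, +2 burnt (F count now 4)
Step 2: +3 fires, +4 burnt (F count now 3)
Step 3: +3 fires, +3 burnt (F count now 3)
Step 4: +1 fires, +3 burnt (F count now 1)
Step 5: +1 fires, +1 burnt (F count now 1)
Step 6: +2 fires, +1 burnt (F count now 2)
Step 7: +3 fires, +2 burnt (F count now 3)
Step 8: +2 fires, +3 burnt (F count now 2)
Step 9: +1 fires, +2 burnt (F count now 1)
Step 10: +1 fires, +1 burnt (F count now 1)
Step 11: +1 fires, +1 burnt (F count now 1)
Step 12: +0 fires, +1 burnt (F count now 0)
Fire out after step 12
Initially T: 25, now '.': 33
Total burnt (originally-T cells now '.'): 22

Answer: 22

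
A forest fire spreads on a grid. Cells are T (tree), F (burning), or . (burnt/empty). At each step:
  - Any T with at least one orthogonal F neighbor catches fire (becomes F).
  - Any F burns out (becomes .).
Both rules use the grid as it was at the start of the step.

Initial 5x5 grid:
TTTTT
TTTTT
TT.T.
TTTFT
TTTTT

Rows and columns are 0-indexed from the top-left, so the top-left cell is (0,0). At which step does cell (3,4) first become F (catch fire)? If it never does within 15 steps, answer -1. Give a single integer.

Step 1: cell (3,4)='F' (+4 fires, +1 burnt)
  -> target ignites at step 1
Step 2: cell (3,4)='.' (+4 fires, +4 burnt)
Step 3: cell (3,4)='.' (+6 fires, +4 burnt)
Step 4: cell (3,4)='.' (+5 fires, +6 burnt)
Step 5: cell (3,4)='.' (+2 fires, +5 burnt)
Step 6: cell (3,4)='.' (+1 fires, +2 burnt)
Step 7: cell (3,4)='.' (+0 fires, +1 burnt)
  fire out at step 7

1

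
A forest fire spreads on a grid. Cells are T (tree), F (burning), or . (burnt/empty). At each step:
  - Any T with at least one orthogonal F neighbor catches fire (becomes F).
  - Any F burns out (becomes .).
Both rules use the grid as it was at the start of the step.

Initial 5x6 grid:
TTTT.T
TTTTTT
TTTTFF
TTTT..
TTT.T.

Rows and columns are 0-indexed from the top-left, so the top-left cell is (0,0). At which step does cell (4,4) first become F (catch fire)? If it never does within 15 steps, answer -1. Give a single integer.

Step 1: cell (4,4)='T' (+3 fires, +2 burnt)
Step 2: cell (4,4)='T' (+4 fires, +3 burnt)
Step 3: cell (4,4)='T' (+4 fires, +4 burnt)
Step 4: cell (4,4)='T' (+5 fires, +4 burnt)
Step 5: cell (4,4)='T' (+4 fires, +5 burnt)
Step 6: cell (4,4)='T' (+2 fires, +4 burnt)
Step 7: cell (4,4)='T' (+0 fires, +2 burnt)
  fire out at step 7
Target never catches fire within 15 steps

-1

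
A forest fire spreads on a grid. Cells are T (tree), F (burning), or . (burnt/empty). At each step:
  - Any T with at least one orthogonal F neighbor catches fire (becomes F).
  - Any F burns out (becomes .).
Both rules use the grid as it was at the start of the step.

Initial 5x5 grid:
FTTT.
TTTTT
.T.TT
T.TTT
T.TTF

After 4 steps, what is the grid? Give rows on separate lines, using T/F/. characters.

Step 1: 4 trees catch fire, 2 burn out
  .FTT.
  FTTTT
  .T.TT
  T.TTF
  T.TF.
Step 2: 5 trees catch fire, 4 burn out
  ..FT.
  .FTTT
  .T.TF
  T.TF.
  T.F..
Step 3: 6 trees catch fire, 5 burn out
  ...F.
  ..FTF
  .F.F.
  T.F..
  T....
Step 4: 1 trees catch fire, 6 burn out
  .....
  ...F.
  .....
  T....
  T....

.....
...F.
.....
T....
T....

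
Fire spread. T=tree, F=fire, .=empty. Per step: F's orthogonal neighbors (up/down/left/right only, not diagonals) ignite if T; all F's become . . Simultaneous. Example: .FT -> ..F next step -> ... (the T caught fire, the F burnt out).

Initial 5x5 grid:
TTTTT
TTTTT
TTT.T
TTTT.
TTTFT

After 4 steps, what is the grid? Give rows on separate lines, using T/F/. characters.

Step 1: 3 trees catch fire, 1 burn out
  TTTTT
  TTTTT
  TTT.T
  TTTF.
  TTF.F
Step 2: 2 trees catch fire, 3 burn out
  TTTTT
  TTTTT
  TTT.T
  TTF..
  TF...
Step 3: 3 trees catch fire, 2 burn out
  TTTTT
  TTTTT
  TTF.T
  TF...
  F....
Step 4: 3 trees catch fire, 3 burn out
  TTTTT
  TTFTT
  TF..T
  F....
  .....

TTTTT
TTFTT
TF..T
F....
.....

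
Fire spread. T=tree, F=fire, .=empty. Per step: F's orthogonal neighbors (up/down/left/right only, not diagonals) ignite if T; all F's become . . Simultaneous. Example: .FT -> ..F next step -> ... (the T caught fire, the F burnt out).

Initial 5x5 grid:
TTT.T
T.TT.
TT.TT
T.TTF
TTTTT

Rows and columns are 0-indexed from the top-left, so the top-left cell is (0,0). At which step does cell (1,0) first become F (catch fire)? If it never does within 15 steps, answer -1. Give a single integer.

Step 1: cell (1,0)='T' (+3 fires, +1 burnt)
Step 2: cell (1,0)='T' (+3 fires, +3 burnt)
Step 3: cell (1,0)='T' (+2 fires, +3 burnt)
Step 4: cell (1,0)='T' (+2 fires, +2 burnt)
Step 5: cell (1,0)='T' (+2 fires, +2 burnt)
Step 6: cell (1,0)='T' (+2 fires, +2 burnt)
Step 7: cell (1,0)='T' (+2 fires, +2 burnt)
Step 8: cell (1,0)='F' (+2 fires, +2 burnt)
  -> target ignites at step 8
Step 9: cell (1,0)='.' (+0 fires, +2 burnt)
  fire out at step 9

8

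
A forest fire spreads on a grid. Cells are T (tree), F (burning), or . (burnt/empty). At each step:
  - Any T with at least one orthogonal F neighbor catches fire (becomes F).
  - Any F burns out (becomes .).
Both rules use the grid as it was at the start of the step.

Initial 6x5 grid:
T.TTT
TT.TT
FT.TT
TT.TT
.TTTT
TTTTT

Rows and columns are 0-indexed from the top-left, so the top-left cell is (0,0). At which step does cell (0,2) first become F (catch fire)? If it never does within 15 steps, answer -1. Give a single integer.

Step 1: cell (0,2)='T' (+3 fires, +1 burnt)
Step 2: cell (0,2)='T' (+3 fires, +3 burnt)
Step 3: cell (0,2)='T' (+1 fires, +3 burnt)
Step 4: cell (0,2)='T' (+2 fires, +1 burnt)
Step 5: cell (0,2)='T' (+3 fires, +2 burnt)
Step 6: cell (0,2)='T' (+3 fires, +3 burnt)
Step 7: cell (0,2)='T' (+3 fires, +3 burnt)
Step 8: cell (0,2)='T' (+2 fires, +3 burnt)
Step 9: cell (0,2)='T' (+2 fires, +2 burnt)
Step 10: cell (0,2)='F' (+2 fires, +2 burnt)
  -> target ignites at step 10
Step 11: cell (0,2)='.' (+0 fires, +2 burnt)
  fire out at step 11

10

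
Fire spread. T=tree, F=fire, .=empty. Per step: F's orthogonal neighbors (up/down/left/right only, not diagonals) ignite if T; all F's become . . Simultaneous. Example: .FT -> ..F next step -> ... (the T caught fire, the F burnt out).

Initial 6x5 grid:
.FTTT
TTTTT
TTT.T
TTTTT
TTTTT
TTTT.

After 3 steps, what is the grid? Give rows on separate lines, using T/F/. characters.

Step 1: 2 trees catch fire, 1 burn out
  ..FTT
  TFTTT
  TTT.T
  TTTTT
  TTTTT
  TTTT.
Step 2: 4 trees catch fire, 2 burn out
  ...FT
  F.FTT
  TFT.T
  TTTTT
  TTTTT
  TTTT.
Step 3: 5 trees catch fire, 4 burn out
  ....F
  ...FT
  F.F.T
  TFTTT
  TTTTT
  TTTT.

....F
...FT
F.F.T
TFTTT
TTTTT
TTTT.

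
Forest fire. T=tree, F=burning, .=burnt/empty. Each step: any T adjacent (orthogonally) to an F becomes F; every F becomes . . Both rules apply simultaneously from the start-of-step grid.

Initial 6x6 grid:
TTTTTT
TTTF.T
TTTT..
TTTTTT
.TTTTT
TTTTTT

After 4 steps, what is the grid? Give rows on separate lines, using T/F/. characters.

Step 1: 3 trees catch fire, 1 burn out
  TTTFTT
  TTF..T
  TTTF..
  TTTTTT
  .TTTTT
  TTTTTT
Step 2: 5 trees catch fire, 3 burn out
  TTF.FT
  TF...T
  TTF...
  TTTFTT
  .TTTTT
  TTTTTT
Step 3: 7 trees catch fire, 5 burn out
  TF...F
  F....T
  TF....
  TTF.FT
  .TTFTT
  TTTTTT
Step 4: 8 trees catch fire, 7 burn out
  F.....
  .....F
  F.....
  TF...F
  .TF.FT
  TTTFTT

F.....
.....F
F.....
TF...F
.TF.FT
TTTFTT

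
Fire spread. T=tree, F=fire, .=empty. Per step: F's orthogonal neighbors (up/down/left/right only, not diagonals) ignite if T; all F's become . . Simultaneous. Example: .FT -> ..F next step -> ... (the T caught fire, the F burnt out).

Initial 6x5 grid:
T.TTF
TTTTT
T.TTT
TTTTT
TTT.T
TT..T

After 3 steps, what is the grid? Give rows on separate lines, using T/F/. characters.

Step 1: 2 trees catch fire, 1 burn out
  T.TF.
  TTTTF
  T.TTT
  TTTTT
  TTT.T
  TT..T
Step 2: 3 trees catch fire, 2 burn out
  T.F..
  TTTF.
  T.TTF
  TTTTT
  TTT.T
  TT..T
Step 3: 3 trees catch fire, 3 burn out
  T....
  TTF..
  T.TF.
  TTTTF
  TTT.T
  TT..T

T....
TTF..
T.TF.
TTTTF
TTT.T
TT..T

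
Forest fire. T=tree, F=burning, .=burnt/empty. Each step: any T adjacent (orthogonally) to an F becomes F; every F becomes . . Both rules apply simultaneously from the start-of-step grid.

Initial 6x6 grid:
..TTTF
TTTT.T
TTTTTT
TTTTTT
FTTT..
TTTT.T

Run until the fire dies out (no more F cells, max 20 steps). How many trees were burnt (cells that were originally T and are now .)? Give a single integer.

Answer: 27

Derivation:
Step 1: +5 fires, +2 burnt (F count now 5)
Step 2: +6 fires, +5 burnt (F count now 6)
Step 3: +9 fires, +6 burnt (F count now 9)
Step 4: +7 fires, +9 burnt (F count now 7)
Step 5: +0 fires, +7 burnt (F count now 0)
Fire out after step 5
Initially T: 28, now '.': 35
Total burnt (originally-T cells now '.'): 27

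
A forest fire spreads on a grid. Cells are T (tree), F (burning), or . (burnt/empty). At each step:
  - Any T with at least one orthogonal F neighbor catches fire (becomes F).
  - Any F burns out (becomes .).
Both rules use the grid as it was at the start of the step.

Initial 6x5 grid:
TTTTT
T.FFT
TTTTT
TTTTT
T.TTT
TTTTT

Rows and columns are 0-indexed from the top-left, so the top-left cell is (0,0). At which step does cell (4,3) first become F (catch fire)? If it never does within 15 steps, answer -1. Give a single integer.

Step 1: cell (4,3)='T' (+5 fires, +2 burnt)
Step 2: cell (4,3)='T' (+6 fires, +5 burnt)
Step 3: cell (4,3)='F' (+6 fires, +6 burnt)
  -> target ignites at step 3
Step 4: cell (4,3)='.' (+5 fires, +6 burnt)
Step 5: cell (4,3)='.' (+3 fires, +5 burnt)
Step 6: cell (4,3)='.' (+1 fires, +3 burnt)
Step 7: cell (4,3)='.' (+0 fires, +1 burnt)
  fire out at step 7

3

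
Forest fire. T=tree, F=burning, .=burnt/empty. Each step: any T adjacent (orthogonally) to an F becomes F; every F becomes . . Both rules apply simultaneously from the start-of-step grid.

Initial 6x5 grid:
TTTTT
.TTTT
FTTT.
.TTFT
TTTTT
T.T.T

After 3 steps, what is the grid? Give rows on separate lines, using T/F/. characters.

Step 1: 5 trees catch fire, 2 burn out
  TTTTT
  .TTTT
  .FTF.
  .TF.F
  TTTFT
  T.T.T
Step 2: 6 trees catch fire, 5 burn out
  TTTTT
  .FTFT
  ..F..
  .F...
  TTF.F
  T.T.T
Step 3: 7 trees catch fire, 6 burn out
  TFTFT
  ..F.F
  .....
  .....
  TF...
  T.F.F

TFTFT
..F.F
.....
.....
TF...
T.F.F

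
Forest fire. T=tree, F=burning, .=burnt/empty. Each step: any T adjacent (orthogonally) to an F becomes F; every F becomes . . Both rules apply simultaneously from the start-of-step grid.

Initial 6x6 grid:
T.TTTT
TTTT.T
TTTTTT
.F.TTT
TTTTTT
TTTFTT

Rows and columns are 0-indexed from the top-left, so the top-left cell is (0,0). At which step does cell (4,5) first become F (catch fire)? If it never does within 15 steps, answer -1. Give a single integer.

Step 1: cell (4,5)='T' (+5 fires, +2 burnt)
Step 2: cell (4,5)='T' (+9 fires, +5 burnt)
Step 3: cell (4,5)='F' (+6 fires, +9 burnt)
  -> target ignites at step 3
Step 4: cell (4,5)='.' (+5 fires, +6 burnt)
Step 5: cell (4,5)='.' (+2 fires, +5 burnt)
Step 6: cell (4,5)='.' (+2 fires, +2 burnt)
Step 7: cell (4,5)='.' (+1 fires, +2 burnt)
Step 8: cell (4,5)='.' (+0 fires, +1 burnt)
  fire out at step 8

3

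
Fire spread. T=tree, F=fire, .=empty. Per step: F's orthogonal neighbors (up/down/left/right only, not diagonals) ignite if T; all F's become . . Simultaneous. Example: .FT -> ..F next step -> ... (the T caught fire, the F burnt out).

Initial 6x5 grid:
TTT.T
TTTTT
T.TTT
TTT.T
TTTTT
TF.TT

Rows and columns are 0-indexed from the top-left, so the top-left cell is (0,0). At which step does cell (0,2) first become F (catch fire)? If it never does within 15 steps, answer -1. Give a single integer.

Step 1: cell (0,2)='T' (+2 fires, +1 burnt)
Step 2: cell (0,2)='T' (+3 fires, +2 burnt)
Step 3: cell (0,2)='T' (+3 fires, +3 burnt)
Step 4: cell (0,2)='T' (+4 fires, +3 burnt)
Step 5: cell (0,2)='T' (+5 fires, +4 burnt)
Step 6: cell (0,2)='F' (+5 fires, +5 burnt)
  -> target ignites at step 6
Step 7: cell (0,2)='.' (+2 fires, +5 burnt)
Step 8: cell (0,2)='.' (+1 fires, +2 burnt)
Step 9: cell (0,2)='.' (+0 fires, +1 burnt)
  fire out at step 9

6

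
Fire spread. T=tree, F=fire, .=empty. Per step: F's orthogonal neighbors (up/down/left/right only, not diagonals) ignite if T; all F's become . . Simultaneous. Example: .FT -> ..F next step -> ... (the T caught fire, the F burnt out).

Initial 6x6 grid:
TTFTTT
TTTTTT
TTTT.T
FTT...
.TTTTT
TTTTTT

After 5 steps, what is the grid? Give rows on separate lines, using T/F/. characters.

Step 1: 5 trees catch fire, 2 burn out
  TF.FTT
  TTFTTT
  FTTT.T
  .FT...
  .TTTTT
  TTTTTT
Step 2: 9 trees catch fire, 5 burn out
  F...FT
  FF.FTT
  .FFT.T
  ..F...
  .FTTTT
  TTTTTT
Step 3: 5 trees catch fire, 9 burn out
  .....F
  ....FT
  ...F.T
  ......
  ..FTTT
  TFTTTT
Step 4: 4 trees catch fire, 5 burn out
  ......
  .....F
  .....T
  ......
  ...FTT
  F.FTTT
Step 5: 3 trees catch fire, 4 burn out
  ......
  ......
  .....F
  ......
  ....FT
  ...FTT

......
......
.....F
......
....FT
...FTT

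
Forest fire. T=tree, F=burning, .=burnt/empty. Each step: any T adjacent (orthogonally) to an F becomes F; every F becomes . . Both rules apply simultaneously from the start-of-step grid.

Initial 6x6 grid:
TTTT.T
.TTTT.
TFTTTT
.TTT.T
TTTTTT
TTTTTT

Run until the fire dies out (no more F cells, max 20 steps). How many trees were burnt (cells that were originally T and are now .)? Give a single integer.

Answer: 29

Derivation:
Step 1: +4 fires, +1 burnt (F count now 4)
Step 2: +5 fires, +4 burnt (F count now 5)
Step 3: +8 fires, +5 burnt (F count now 8)
Step 4: +6 fires, +8 burnt (F count now 6)
Step 5: +3 fires, +6 burnt (F count now 3)
Step 6: +2 fires, +3 burnt (F count now 2)
Step 7: +1 fires, +2 burnt (F count now 1)
Step 8: +0 fires, +1 burnt (F count now 0)
Fire out after step 8
Initially T: 30, now '.': 35
Total burnt (originally-T cells now '.'): 29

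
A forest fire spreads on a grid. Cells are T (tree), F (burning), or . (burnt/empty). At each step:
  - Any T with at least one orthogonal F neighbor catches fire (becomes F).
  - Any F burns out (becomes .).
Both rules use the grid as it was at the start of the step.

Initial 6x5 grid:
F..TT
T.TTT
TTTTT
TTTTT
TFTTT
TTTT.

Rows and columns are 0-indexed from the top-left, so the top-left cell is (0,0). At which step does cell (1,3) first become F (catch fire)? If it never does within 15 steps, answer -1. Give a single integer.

Step 1: cell (1,3)='T' (+5 fires, +2 burnt)
Step 2: cell (1,3)='T' (+7 fires, +5 burnt)
Step 3: cell (1,3)='T' (+4 fires, +7 burnt)
Step 4: cell (1,3)='T' (+3 fires, +4 burnt)
Step 5: cell (1,3)='F' (+2 fires, +3 burnt)
  -> target ignites at step 5
Step 6: cell (1,3)='.' (+2 fires, +2 burnt)
Step 7: cell (1,3)='.' (+1 fires, +2 burnt)
Step 8: cell (1,3)='.' (+0 fires, +1 burnt)
  fire out at step 8

5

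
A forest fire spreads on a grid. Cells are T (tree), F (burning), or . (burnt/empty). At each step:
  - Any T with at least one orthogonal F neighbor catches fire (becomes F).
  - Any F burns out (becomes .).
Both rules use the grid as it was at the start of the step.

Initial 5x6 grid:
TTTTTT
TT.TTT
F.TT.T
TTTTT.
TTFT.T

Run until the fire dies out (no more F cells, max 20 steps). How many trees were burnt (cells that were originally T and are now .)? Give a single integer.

Step 1: +5 fires, +2 burnt (F count now 5)
Step 2: +6 fires, +5 burnt (F count now 6)
Step 3: +3 fires, +6 burnt (F count now 3)
Step 4: +2 fires, +3 burnt (F count now 2)
Step 5: +2 fires, +2 burnt (F count now 2)
Step 6: +2 fires, +2 burnt (F count now 2)
Step 7: +2 fires, +2 burnt (F count now 2)
Step 8: +0 fires, +2 burnt (F count now 0)
Fire out after step 8
Initially T: 23, now '.': 29
Total burnt (originally-T cells now '.'): 22

Answer: 22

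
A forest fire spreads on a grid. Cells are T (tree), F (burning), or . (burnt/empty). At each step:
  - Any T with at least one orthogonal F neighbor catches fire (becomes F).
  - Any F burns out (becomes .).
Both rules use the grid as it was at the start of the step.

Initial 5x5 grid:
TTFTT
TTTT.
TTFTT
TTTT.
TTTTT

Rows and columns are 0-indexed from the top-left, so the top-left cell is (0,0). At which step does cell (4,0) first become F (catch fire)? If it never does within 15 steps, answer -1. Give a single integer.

Step 1: cell (4,0)='T' (+6 fires, +2 burnt)
Step 2: cell (4,0)='T' (+9 fires, +6 burnt)
Step 3: cell (4,0)='T' (+4 fires, +9 burnt)
Step 4: cell (4,0)='F' (+2 fires, +4 burnt)
  -> target ignites at step 4
Step 5: cell (4,0)='.' (+0 fires, +2 burnt)
  fire out at step 5

4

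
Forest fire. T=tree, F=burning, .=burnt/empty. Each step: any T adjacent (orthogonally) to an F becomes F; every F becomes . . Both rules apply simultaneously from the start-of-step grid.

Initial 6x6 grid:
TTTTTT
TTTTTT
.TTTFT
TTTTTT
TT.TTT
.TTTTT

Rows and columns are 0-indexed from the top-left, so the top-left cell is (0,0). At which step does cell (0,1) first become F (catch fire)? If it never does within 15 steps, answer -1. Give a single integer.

Step 1: cell (0,1)='T' (+4 fires, +1 burnt)
Step 2: cell (0,1)='T' (+7 fires, +4 burnt)
Step 3: cell (0,1)='T' (+8 fires, +7 burnt)
Step 4: cell (0,1)='T' (+5 fires, +8 burnt)
Step 5: cell (0,1)='F' (+5 fires, +5 burnt)
  -> target ignites at step 5
Step 6: cell (0,1)='.' (+3 fires, +5 burnt)
Step 7: cell (0,1)='.' (+0 fires, +3 burnt)
  fire out at step 7

5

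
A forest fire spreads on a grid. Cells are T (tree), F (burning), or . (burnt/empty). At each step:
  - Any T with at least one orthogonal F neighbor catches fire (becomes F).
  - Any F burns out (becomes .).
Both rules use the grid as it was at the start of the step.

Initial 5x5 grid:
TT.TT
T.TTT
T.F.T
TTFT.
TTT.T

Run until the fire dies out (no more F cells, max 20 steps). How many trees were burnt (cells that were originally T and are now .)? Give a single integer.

Answer: 16

Derivation:
Step 1: +4 fires, +2 burnt (F count now 4)
Step 2: +3 fires, +4 burnt (F count now 3)
Step 3: +4 fires, +3 burnt (F count now 4)
Step 4: +3 fires, +4 burnt (F count now 3)
Step 5: +1 fires, +3 burnt (F count now 1)
Step 6: +1 fires, +1 burnt (F count now 1)
Step 7: +0 fires, +1 burnt (F count now 0)
Fire out after step 7
Initially T: 17, now '.': 24
Total burnt (originally-T cells now '.'): 16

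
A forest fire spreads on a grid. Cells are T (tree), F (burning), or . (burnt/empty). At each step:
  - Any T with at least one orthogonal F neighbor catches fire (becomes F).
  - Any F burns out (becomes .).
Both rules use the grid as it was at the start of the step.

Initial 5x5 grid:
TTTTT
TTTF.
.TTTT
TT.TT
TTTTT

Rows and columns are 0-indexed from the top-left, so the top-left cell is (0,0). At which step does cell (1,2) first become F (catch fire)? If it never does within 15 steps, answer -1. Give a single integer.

Step 1: cell (1,2)='F' (+3 fires, +1 burnt)
  -> target ignites at step 1
Step 2: cell (1,2)='.' (+6 fires, +3 burnt)
Step 3: cell (1,2)='.' (+5 fires, +6 burnt)
Step 4: cell (1,2)='.' (+4 fires, +5 burnt)
Step 5: cell (1,2)='.' (+2 fires, +4 burnt)
Step 6: cell (1,2)='.' (+1 fires, +2 burnt)
Step 7: cell (1,2)='.' (+0 fires, +1 burnt)
  fire out at step 7

1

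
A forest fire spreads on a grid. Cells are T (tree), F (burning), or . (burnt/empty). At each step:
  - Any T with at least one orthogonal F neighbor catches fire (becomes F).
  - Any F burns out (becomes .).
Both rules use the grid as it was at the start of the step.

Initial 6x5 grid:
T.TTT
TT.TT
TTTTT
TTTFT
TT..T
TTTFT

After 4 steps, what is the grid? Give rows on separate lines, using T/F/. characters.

Step 1: 5 trees catch fire, 2 burn out
  T.TTT
  TT.TT
  TTTFT
  TTF.F
  TT..T
  TTF.F
Step 2: 6 trees catch fire, 5 burn out
  T.TTT
  TT.FT
  TTF.F
  TF...
  TT..F
  TF...
Step 3: 6 trees catch fire, 6 burn out
  T.TFT
  TT..F
  TF...
  F....
  TF...
  F....
Step 4: 5 trees catch fire, 6 burn out
  T.F.F
  TF...
  F....
  .....
  F....
  .....

T.F.F
TF...
F....
.....
F....
.....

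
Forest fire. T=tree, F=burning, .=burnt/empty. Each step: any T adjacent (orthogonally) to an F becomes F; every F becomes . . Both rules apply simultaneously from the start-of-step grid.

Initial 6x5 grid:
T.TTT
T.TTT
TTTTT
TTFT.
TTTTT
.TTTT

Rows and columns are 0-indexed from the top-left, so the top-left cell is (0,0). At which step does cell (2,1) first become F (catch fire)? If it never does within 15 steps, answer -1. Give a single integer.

Step 1: cell (2,1)='T' (+4 fires, +1 burnt)
Step 2: cell (2,1)='F' (+7 fires, +4 burnt)
  -> target ignites at step 2
Step 3: cell (2,1)='.' (+8 fires, +7 burnt)
Step 4: cell (2,1)='.' (+4 fires, +8 burnt)
Step 5: cell (2,1)='.' (+2 fires, +4 burnt)
Step 6: cell (2,1)='.' (+0 fires, +2 burnt)
  fire out at step 6

2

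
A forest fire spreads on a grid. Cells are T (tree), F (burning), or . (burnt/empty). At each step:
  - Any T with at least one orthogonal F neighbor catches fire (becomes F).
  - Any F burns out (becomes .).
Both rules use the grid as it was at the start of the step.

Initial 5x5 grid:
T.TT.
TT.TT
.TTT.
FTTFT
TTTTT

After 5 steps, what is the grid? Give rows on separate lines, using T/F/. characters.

Step 1: 6 trees catch fire, 2 burn out
  T.TT.
  TT.TT
  .TTF.
  .FF.F
  FTTFT
Step 2: 6 trees catch fire, 6 burn out
  T.TT.
  TT.FT
  .FF..
  .....
  .FF.F
Step 3: 3 trees catch fire, 6 burn out
  T.TF.
  TF..F
  .....
  .....
  .....
Step 4: 2 trees catch fire, 3 burn out
  T.F..
  F....
  .....
  .....
  .....
Step 5: 1 trees catch fire, 2 burn out
  F....
  .....
  .....
  .....
  .....

F....
.....
.....
.....
.....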